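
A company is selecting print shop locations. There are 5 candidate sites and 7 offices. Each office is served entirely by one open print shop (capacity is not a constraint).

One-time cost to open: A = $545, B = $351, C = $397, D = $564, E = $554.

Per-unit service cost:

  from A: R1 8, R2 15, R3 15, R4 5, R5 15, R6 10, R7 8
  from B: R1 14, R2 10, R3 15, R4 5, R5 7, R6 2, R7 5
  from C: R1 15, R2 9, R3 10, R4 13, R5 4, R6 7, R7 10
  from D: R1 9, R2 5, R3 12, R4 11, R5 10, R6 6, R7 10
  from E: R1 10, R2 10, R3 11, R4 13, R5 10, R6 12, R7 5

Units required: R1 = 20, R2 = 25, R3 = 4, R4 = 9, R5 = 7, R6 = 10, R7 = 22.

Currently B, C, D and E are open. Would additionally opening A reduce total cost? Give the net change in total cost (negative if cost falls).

No — net change +525 (cost rises by 525).

Current service cost with {B, C, D, E}: 548.
Adding A: each office re-picks its cheapest; new service cost 528, saving 20.
Extra fixed cost: 545. Net change = 545 − 20 = 525.
(Totals: 2414 → 2939.)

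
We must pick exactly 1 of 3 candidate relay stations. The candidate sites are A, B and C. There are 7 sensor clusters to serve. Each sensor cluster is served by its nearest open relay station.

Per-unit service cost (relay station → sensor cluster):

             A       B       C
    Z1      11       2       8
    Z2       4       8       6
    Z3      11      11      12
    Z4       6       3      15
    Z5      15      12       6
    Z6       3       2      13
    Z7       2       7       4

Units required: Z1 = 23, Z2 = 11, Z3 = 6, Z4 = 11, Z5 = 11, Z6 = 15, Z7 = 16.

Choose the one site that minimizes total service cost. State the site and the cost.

With exactly 1 open, each sensor cluster uses its cheapest among the chosen.
{B}: Z1→B 2·23=46, Z2→B 8·11=88, Z3→B 11·6=66, Z4→B 3·11=33, Z5→B 12·11=132, Z6→B 2·15=30, Z7→B 7·16=112. Service cost 507.
{A}: service cost 671
{C}: service cost 812
Among all 3 size-1 choices, {B} is lowest.

Choose B only; total service cost 507.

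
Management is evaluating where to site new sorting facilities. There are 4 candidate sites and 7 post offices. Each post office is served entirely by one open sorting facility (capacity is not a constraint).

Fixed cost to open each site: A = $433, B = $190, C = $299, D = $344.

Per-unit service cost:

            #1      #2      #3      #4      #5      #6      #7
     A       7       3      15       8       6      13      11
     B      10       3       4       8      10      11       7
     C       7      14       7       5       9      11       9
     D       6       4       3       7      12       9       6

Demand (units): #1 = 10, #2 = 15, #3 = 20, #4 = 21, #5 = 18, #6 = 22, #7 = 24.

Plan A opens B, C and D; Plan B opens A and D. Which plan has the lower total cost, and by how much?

Plan B is cheaper by 68.

Plan A: {B, C, D}: #1→D 6·10=60, #2→B 3·15=45, #3→D 3·20=60, #4→C 5·21=105, #5→C 9·18=162, #6→D 9·22=198, #7→D 6·24=144. Service 774; fixed 833; total 1607.
Plan B: {A, D}: #1→D 6·10=60, #2→A 3·15=45, #3→D 3·20=60, #4→D 7·21=147, #5→A 6·18=108, #6→D 9·22=198, #7→D 6·24=144. Service 762; fixed 777; total 1539.
Difference: |1607 − 1539| = 68.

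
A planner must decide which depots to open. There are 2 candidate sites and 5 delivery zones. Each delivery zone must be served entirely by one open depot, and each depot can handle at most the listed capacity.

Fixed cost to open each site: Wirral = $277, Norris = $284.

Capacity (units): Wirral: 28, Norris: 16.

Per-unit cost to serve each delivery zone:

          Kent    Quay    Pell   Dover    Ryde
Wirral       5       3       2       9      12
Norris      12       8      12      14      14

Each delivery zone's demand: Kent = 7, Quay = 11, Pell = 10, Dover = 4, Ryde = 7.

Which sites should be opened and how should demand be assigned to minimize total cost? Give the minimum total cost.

Minimum total cost: 803

Open {Wirral, Norris}: Kent→Wirral 5·7=35, Quay→Wirral 3·11=33, Pell→Wirral 2·10=20, Dover→Norris 14·4=56, Ryde→Norris 14·7=98.
Loads: Wirral carries 28/28, Norris carries 11/16. Service 242; fixed 561; total 803.
Next best feasible plan costs 824.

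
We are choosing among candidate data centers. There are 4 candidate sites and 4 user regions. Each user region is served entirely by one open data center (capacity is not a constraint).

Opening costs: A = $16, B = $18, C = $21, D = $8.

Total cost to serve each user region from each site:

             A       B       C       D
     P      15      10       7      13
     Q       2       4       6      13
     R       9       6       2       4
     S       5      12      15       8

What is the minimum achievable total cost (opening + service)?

Minimum total cost: 46

For any fixed open set, each user region goes to its cheapest open site; total = fixed + service.
{D}: P→D 13, Q→D 13, R→D 4, S→D 8. Service 38; fixed 8; total 46.
{A}: P→A 15, Q→A 2, R→A 9, S→A 5. Service 31; fixed 16; total 47.
{A, D}: P→D 13, Q→A 2, R→D 4, S→A 5. Service 24; fixed 24; total 48.
{A, B, C, D}: service 16 + fixed 63 = 79
No other subset beats 46.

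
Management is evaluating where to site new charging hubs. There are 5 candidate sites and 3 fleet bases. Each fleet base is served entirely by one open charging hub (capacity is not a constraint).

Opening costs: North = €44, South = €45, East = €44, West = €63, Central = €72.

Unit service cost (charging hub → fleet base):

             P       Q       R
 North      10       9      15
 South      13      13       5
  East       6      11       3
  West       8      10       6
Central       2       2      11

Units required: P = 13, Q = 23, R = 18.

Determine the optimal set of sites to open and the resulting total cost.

Open East and Central; minimum total cost 242.

For any fixed open set, each fleet base goes to its cheapest open site; total = fixed + service.
{East, Central}: P→Central 2·13=26, Q→Central 2·23=46, R→East 3·18=54. Service 126; fixed 116; total 242.
{South, Central}: service 162 + fixed 117 = 279
{North, East, Central}: service 126 + fixed 160 = 286
{North, South, East, West, Central}: service 126 + fixed 268 = 394
No other subset beats 242.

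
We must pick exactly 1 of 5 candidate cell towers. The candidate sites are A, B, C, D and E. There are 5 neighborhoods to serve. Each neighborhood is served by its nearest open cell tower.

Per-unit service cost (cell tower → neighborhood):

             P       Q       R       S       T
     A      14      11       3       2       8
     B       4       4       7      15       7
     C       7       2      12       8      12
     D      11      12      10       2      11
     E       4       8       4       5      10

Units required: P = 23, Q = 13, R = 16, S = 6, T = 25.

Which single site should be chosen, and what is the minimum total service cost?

With exactly 1 open, each neighborhood uses its cheapest among the chosen.
{B}: P→B 4·23=92, Q→B 4·13=52, R→B 7·16=112, S→B 15·6=90, T→B 7·25=175. Service cost 521.
{E}: service cost 540
{A}: service cost 725
Among all 5 size-1 choices, {B} is lowest.

Choose B only; total service cost 521.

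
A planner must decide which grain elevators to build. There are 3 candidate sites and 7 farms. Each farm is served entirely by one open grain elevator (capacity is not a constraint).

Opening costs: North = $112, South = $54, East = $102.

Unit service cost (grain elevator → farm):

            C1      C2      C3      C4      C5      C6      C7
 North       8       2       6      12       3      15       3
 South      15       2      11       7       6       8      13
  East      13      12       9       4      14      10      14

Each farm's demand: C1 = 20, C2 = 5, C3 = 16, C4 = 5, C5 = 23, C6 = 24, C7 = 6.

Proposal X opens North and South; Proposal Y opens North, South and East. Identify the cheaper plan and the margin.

Proposal X: {North, South}: C1→North 8·20=160, C2→North 2·5=10, C3→North 6·16=96, C4→South 7·5=35, C5→North 3·23=69, C6→South 8·24=192, C7→North 3·6=18. Service 580; fixed 166; total 746.
Proposal Y: {North, South, East}: C1→North 8·20=160, C2→North 2·5=10, C3→North 6·16=96, C4→East 4·5=20, C5→North 3·23=69, C6→South 8·24=192, C7→North 3·6=18. Service 565; fixed 268; total 833.
Difference: |746 − 833| = 87.

Proposal X is cheaper by 87.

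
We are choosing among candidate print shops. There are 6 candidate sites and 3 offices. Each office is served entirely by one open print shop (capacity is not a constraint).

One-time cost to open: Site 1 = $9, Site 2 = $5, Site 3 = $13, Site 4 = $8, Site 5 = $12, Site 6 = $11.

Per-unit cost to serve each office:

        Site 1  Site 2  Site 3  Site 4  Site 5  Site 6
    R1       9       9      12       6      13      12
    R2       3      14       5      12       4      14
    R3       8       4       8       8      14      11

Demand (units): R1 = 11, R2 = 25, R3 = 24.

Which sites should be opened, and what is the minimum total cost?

Open Site 1, Site 2 and Site 4; minimum total cost 259.

For any fixed open set, each office goes to its cheapest open site; total = fixed + service.
{Site 1, Site 2, Site 4}: R1→Site 4 6·11=66, R2→Site 1 3·25=75, R3→Site 2 4·24=96. Service 237; fixed 22; total 259.
{Site 1, Site 2, Site 4, Site 6}: service 237 + fixed 33 = 270
{Site 1, Site 2, Site 4, Site 5}: R1→Site 4 6·11=66, R2→Site 1 3·25=75, R3→Site 2 4·24=96. Service 237; fixed 34; total 271.
{Site 1, Site 2, Site 3, Site 4, Site 5, Site 6}: service 237 + fixed 58 = 295
No other subset beats 259.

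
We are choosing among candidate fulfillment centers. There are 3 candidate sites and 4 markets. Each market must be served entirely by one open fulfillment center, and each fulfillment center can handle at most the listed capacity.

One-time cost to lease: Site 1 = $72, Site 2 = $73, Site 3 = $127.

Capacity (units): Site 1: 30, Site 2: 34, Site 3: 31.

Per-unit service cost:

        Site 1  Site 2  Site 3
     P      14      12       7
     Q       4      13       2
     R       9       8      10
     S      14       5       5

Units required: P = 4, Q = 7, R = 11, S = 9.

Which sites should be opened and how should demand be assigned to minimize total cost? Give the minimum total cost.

Minimum total cost: 324

Open {Site 3}: P→Site 3 7·4=28, Q→Site 3 2·7=14, R→Site 3 10·11=110, S→Site 3 5·9=45.
Loads: Site 3 carries 31/31. Service 197; fixed 127; total 324.
Next best feasible plan costs 345.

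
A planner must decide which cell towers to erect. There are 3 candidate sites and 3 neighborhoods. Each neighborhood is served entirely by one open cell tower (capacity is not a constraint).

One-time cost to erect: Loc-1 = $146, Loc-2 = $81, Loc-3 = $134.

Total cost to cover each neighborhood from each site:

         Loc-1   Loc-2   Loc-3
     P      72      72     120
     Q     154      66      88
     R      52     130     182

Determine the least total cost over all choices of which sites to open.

Minimum total cost: 349

For any fixed open set, each neighborhood goes to its cheapest open site; total = fixed + service.
{Loc-2}: P→Loc-2 72, Q→Loc-2 66, R→Loc-2 130. Service 268; fixed 81; total 349.
{Loc-1, Loc-2}: service 190 + fixed 227 = 417
{Loc-1}: P→Loc-1 72, Q→Loc-1 154, R→Loc-1 52. Service 278; fixed 146; total 424.
{Loc-1, Loc-2, Loc-3}: P→Loc-1 72, Q→Loc-2 66, R→Loc-1 52. Service 190; fixed 361; total 551.
No other subset beats 349.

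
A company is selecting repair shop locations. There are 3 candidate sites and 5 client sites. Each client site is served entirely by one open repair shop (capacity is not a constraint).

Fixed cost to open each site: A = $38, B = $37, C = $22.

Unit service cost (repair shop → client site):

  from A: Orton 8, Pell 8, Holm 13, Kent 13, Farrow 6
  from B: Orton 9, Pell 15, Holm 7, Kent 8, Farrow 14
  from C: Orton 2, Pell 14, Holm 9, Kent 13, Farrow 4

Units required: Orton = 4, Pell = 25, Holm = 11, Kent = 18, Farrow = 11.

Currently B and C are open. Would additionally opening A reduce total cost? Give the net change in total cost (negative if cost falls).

Current service cost with {B, C}: 623.
Adding A: each client site re-picks its cheapest; new service cost 473, saving 150.
Extra fixed cost: 38. Net change = 38 − 150 = -112.
(Totals: 682 → 570.)

Yes — net change −112 (cost falls by 112).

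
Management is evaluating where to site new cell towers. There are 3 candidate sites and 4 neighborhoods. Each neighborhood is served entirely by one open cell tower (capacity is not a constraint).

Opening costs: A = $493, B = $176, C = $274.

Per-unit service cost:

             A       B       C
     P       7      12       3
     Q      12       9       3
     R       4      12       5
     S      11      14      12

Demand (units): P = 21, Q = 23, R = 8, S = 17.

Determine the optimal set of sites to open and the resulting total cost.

Open C only; minimum total cost 650.

For any fixed open set, each neighborhood goes to its cheapest open site; total = fixed + service.
{C}: P→C 3·21=63, Q→C 3·23=69, R→C 5·8=40, S→C 12·17=204. Service 376; fixed 274; total 650.
{B, C}: service 376 + fixed 450 = 826
{B}: P→B 12·21=252, Q→B 9·23=207, R→B 12·8=96, S→B 14·17=238. Service 793; fixed 176; total 969.
{A, B, C}: service 351 + fixed 943 = 1294
(All 7 nonempty subsets were checked; C only is lowest.)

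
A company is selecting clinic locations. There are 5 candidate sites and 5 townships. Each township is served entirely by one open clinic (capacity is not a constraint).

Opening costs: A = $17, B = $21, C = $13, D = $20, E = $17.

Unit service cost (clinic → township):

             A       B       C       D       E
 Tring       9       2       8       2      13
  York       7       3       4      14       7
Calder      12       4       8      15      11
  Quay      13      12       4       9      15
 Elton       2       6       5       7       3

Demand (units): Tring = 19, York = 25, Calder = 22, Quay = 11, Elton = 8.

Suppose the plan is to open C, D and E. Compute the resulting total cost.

Each township is assigned to its cheapest site among the open ones.
{C, D, E}: Tring→D 2·19=38, York→C 4·25=100, Calder→C 8·22=176, Quay→C 4·11=44, Elton→E 3·8=24. Service 382; fixed 50; total 432.

Total cost: 432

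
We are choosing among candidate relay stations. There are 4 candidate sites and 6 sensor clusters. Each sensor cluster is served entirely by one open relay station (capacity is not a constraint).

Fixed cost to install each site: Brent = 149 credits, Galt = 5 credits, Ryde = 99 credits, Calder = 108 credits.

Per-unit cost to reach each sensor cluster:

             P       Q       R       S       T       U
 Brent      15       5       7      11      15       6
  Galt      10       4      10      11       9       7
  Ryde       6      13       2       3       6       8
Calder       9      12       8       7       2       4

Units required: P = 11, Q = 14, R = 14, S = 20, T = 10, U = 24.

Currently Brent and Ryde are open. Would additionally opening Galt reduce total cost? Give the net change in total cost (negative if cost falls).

Yes — net change −9 (cost falls by 9).

Current service cost with {Brent, Ryde}: 428.
Adding Galt: each sensor cluster re-picks its cheapest; new service cost 414, saving 14.
Extra fixed cost: 5. Net change = 5 − 14 = -9.
(Totals: 676 → 667.)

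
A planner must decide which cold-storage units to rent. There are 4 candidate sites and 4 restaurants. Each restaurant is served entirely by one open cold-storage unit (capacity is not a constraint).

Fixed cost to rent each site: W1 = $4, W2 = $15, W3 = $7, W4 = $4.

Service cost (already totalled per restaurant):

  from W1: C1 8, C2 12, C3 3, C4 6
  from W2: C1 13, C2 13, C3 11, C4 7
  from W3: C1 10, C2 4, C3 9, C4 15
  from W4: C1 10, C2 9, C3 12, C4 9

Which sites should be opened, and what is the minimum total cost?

For any fixed open set, each restaurant goes to its cheapest open site; total = fixed + service.
{W1, W3}: C1→W1 8, C2→W3 4, C3→W1 3, C4→W1 6. Service 21; fixed 11; total 32.
{W1}: C1→W1 8, C2→W1 12, C3→W1 3, C4→W1 6. Service 29; fixed 4; total 33.
{W1, W4}: C1→W1 8, C2→W4 9, C3→W1 3, C4→W1 6. Service 26; fixed 8; total 34.
{W1, W2, W3, W4}: C1→W1 8, C2→W3 4, C3→W1 3, C4→W1 6. Service 21; fixed 30; total 51.
No other subset beats 32.

Open W1 and W3; minimum total cost 32.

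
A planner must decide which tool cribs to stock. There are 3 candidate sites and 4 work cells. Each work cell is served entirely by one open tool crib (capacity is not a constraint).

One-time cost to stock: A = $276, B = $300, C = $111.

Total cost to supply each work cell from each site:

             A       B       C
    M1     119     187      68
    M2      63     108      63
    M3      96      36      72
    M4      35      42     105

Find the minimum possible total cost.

For any fixed open set, each work cell goes to its cheapest open site; total = fixed + service.
{C}: M1→C 68, M2→C 63, M3→C 72, M4→C 105. Service 308; fixed 111; total 419.
{A}: service 313 + fixed 276 = 589
{B, C}: service 209 + fixed 411 = 620
{A, B, C}: service 202 + fixed 687 = 889
No other subset beats 419.

Minimum total cost: 419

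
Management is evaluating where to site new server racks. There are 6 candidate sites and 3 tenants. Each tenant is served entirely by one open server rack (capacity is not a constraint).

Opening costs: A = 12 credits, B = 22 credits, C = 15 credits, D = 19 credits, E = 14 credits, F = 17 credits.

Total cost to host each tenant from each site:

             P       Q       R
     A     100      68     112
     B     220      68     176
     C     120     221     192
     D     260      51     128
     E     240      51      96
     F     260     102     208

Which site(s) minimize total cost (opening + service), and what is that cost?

Open A and E; minimum total cost 273.

For any fixed open set, each tenant goes to its cheapest open site; total = fixed + service.
{A, E}: P→A 100, Q→E 51, R→E 96. Service 247; fixed 26; total 273.
{A, C, E}: P→A 100, Q→E 51, R→E 96. Service 247; fixed 41; total 288.
{A, E, F}: service 247 + fixed 43 = 290
{A, B, C, D, E, F}: P→A 100, Q→D 51, R→E 96. Service 247; fixed 99; total 346.
No other subset beats 273.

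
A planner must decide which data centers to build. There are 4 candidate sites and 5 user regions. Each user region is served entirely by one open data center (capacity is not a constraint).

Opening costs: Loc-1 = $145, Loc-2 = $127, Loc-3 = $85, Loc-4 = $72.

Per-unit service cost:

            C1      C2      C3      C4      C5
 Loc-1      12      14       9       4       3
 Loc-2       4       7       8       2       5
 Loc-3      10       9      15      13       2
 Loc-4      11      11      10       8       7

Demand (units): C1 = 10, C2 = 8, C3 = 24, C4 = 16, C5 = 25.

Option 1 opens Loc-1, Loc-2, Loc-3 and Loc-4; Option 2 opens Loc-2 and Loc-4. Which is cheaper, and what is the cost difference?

Option 2 is cheaper by 155.

Option 1: {Loc-1, Loc-2, Loc-3, Loc-4}: C1→Loc-2 4·10=40, C2→Loc-2 7·8=56, C3→Loc-2 8·24=192, C4→Loc-2 2·16=32, C5→Loc-3 2·25=50. Service 370; fixed 429; total 799.
Option 2: {Loc-2, Loc-4}: C1→Loc-2 4·10=40, C2→Loc-2 7·8=56, C3→Loc-2 8·24=192, C4→Loc-2 2·16=32, C5→Loc-2 5·25=125. Service 445; fixed 199; total 644.
Difference: |799 − 644| = 155.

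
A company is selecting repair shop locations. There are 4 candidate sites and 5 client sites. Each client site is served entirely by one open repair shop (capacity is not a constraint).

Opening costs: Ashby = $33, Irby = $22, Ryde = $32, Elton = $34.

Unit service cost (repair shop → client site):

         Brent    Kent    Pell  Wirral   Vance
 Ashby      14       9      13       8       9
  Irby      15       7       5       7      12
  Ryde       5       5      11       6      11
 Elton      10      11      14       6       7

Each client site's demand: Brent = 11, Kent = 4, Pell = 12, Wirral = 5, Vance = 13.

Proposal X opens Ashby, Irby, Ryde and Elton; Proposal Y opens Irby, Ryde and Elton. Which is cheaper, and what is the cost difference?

Proposal X: {Ashby, Irby, Ryde, Elton}: Brent→Ryde 5·11=55, Kent→Ryde 5·4=20, Pell→Irby 5·12=60, Wirral→Ryde 6·5=30, Vance→Elton 7·13=91. Service 256; fixed 121; total 377.
Proposal Y: {Irby, Ryde, Elton}: Brent→Ryde 5·11=55, Kent→Ryde 5·4=20, Pell→Irby 5·12=60, Wirral→Ryde 6·5=30, Vance→Elton 7·13=91. Service 256; fixed 88; total 344.
Difference: |377 − 344| = 33.

Proposal Y is cheaper by 33.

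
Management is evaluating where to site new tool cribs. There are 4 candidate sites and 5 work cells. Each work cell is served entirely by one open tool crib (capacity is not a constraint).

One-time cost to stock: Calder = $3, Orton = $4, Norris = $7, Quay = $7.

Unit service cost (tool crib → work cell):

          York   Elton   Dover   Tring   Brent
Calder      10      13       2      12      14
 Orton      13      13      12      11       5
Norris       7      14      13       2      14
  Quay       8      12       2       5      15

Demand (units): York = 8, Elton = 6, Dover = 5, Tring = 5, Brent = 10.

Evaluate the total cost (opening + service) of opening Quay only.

Each work cell is assigned to its cheapest site among the open ones.
{Quay}: York→Quay 8·8=64, Elton→Quay 12·6=72, Dover→Quay 2·5=10, Tring→Quay 5·5=25, Brent→Quay 15·10=150. Service 321; fixed 7; total 328.

Total cost: 328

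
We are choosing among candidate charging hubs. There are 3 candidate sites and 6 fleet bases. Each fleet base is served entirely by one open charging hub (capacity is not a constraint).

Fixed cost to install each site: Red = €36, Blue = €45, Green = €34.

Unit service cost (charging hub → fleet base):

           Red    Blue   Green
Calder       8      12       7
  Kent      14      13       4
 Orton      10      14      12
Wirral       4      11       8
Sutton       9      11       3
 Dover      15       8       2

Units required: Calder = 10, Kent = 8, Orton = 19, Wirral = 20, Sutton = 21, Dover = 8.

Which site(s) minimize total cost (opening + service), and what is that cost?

Open Red and Green; minimum total cost 521.

For any fixed open set, each fleet base goes to its cheapest open site; total = fixed + service.
{Red, Green}: Calder→Green 7·10=70, Kent→Green 4·8=32, Orton→Red 10·19=190, Wirral→Red 4·20=80, Sutton→Green 3·21=63, Dover→Green 2·8=16. Service 451; fixed 70; total 521.
{Red, Blue, Green}: service 451 + fixed 115 = 566
{Green}: service 569 + fixed 34 = 603
(All 7 nonempty subsets were checked; Red and Green is lowest.)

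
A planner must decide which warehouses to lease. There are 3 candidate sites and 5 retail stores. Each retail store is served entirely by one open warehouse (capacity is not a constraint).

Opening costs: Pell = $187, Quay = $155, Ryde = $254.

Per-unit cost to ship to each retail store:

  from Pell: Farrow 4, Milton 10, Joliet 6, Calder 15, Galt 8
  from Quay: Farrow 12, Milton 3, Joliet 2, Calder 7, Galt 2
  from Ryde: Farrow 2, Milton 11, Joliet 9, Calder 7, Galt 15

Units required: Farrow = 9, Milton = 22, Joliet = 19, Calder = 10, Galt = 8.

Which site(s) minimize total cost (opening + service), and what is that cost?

Open Quay only; minimum total cost 453.

For any fixed open set, each retail store goes to its cheapest open site; total = fixed + service.
{Quay}: Farrow→Quay 12·9=108, Milton→Quay 3·22=66, Joliet→Quay 2·19=38, Calder→Quay 7·10=70, Galt→Quay 2·8=16. Service 298; fixed 155; total 453.
{Pell, Quay}: service 226 + fixed 342 = 568
{Quay, Ryde}: service 208 + fixed 409 = 617
{Pell, Quay, Ryde}: service 208 + fixed 596 = 804
(All 7 nonempty subsets were checked; Quay only is lowest.)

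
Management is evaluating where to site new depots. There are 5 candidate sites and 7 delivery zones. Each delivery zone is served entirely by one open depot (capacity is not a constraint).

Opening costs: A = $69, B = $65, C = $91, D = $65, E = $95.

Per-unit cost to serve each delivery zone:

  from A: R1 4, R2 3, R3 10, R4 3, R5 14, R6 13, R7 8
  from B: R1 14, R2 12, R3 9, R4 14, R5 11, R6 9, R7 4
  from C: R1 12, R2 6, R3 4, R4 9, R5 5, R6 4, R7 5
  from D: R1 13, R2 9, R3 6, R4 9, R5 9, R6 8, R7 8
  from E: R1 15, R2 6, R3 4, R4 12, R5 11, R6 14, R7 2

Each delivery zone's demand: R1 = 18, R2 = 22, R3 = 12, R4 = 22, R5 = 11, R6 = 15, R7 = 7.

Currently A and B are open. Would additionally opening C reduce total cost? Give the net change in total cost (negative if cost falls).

Current service cost with {A, B}: 596.
Adding C: each delivery zone re-picks its cheapest; new service cost 395, saving 201.
Extra fixed cost: 91. Net change = 91 − 201 = -110.
(Totals: 730 → 620.)

Yes — net change −110 (cost falls by 110).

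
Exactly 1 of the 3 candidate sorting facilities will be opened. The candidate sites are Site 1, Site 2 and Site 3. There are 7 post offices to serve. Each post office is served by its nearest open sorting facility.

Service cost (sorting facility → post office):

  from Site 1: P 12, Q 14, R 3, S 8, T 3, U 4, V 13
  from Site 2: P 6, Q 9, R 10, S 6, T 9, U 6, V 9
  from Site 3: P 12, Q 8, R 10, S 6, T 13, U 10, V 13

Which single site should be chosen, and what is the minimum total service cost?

Choose Site 2 only; total service cost 55.

With exactly 1 open, each post office uses its cheapest among the chosen.
{Site 2}: P→Site 2 6, Q→Site 2 9, R→Site 2 10, S→Site 2 6, T→Site 2 9, U→Site 2 6, V→Site 2 9. Service cost 55.
{Site 1}: service cost 57
{Site 3}: service cost 72
Among all 3 size-1 choices, {Site 2} is lowest.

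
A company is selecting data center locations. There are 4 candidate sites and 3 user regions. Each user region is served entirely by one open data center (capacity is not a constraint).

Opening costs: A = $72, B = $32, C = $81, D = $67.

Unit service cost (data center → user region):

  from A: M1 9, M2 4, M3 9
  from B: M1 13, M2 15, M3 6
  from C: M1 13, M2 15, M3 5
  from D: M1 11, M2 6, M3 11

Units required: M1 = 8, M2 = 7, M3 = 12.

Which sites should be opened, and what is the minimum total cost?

Open A and B; minimum total cost 276.

For any fixed open set, each user region goes to its cheapest open site; total = fixed + service.
{A, B}: M1→A 9·8=72, M2→A 4·7=28, M3→B 6·12=72. Service 172; fixed 104; total 276.
{A}: service 208 + fixed 72 = 280
{B, D}: service 202 + fixed 99 = 301
{A, B, C, D}: service 160 + fixed 252 = 412
(All 15 nonempty subsets were checked; A and B is lowest.)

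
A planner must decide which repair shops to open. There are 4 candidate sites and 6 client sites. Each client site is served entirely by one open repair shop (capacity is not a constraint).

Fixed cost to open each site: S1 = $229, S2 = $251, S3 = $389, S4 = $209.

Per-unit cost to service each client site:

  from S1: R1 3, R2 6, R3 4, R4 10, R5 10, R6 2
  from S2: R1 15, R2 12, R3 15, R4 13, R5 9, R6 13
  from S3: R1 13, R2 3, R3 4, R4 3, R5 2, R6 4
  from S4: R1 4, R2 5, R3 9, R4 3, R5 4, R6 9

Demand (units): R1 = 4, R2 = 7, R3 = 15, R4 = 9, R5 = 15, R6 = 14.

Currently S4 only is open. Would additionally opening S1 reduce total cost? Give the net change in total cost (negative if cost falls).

No — net change +52 (cost rises by 52).

Current service cost with {S4}: 399.
Adding S1: each client site re-picks its cheapest; new service cost 222, saving 177.
Extra fixed cost: 229. Net change = 229 − 177 = 52.
(Totals: 608 → 660.)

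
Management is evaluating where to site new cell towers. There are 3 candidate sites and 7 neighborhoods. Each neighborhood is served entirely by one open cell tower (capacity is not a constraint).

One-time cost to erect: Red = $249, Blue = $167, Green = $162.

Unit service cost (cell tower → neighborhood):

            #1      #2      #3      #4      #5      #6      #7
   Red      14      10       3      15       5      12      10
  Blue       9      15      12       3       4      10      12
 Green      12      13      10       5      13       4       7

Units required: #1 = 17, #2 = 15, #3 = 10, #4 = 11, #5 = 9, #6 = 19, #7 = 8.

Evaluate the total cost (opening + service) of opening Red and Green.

Total cost: 1027

Each neighborhood is assigned to its cheapest site among the open ones.
{Red, Green}: #1→Green 12·17=204, #2→Red 10·15=150, #3→Red 3·10=30, #4→Green 5·11=55, #5→Red 5·9=45, #6→Green 4·19=76, #7→Green 7·8=56. Service 616; fixed 411; total 1027.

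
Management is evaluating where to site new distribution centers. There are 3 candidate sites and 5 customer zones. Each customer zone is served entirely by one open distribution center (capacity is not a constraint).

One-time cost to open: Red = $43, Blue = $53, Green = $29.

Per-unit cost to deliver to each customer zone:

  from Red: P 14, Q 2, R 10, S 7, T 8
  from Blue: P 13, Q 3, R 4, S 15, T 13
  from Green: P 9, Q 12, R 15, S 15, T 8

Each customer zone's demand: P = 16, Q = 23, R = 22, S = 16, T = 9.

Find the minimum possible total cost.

Minimum total cost: 587

For any fixed open set, each customer zone goes to its cheapest open site; total = fixed + service.
{Red, Blue, Green}: P→Green 9·16=144, Q→Red 2·23=46, R→Blue 4·22=88, S→Red 7·16=112, T→Red 8·9=72. Service 462; fixed 125; total 587.
{Red, Blue}: P→Blue 13·16=208, Q→Red 2·23=46, R→Blue 4·22=88, S→Red 7·16=112, T→Red 8·9=72. Service 526; fixed 96; total 622.
{Red, Green}: service 594 + fixed 72 = 666
{Green}: P→Green 9·16=144, Q→Green 12·23=276, R→Green 15·22=330, S→Green 15·16=240, T→Green 8·9=72. Service 1062; fixed 29; total 1091.
(All 7 nonempty subsets were checked; Red, Blue and Green is lowest.)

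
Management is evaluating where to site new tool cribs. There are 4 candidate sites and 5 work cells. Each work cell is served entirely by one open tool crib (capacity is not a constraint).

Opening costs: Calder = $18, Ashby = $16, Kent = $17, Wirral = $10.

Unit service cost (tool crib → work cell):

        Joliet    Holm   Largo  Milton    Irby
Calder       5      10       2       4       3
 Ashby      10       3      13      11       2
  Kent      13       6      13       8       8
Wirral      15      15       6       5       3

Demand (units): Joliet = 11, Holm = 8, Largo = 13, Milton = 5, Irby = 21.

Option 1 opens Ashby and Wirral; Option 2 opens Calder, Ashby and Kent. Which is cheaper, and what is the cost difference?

Option 2 is cheaper by 87.

Option 1: {Ashby, Wirral}: Joliet→Ashby 10·11=110, Holm→Ashby 3·8=24, Largo→Wirral 6·13=78, Milton→Wirral 5·5=25, Irby→Ashby 2·21=42. Service 279; fixed 26; total 305.
Option 2: {Calder, Ashby, Kent}: Joliet→Calder 5·11=55, Holm→Ashby 3·8=24, Largo→Calder 2·13=26, Milton→Calder 4·5=20, Irby→Ashby 2·21=42. Service 167; fixed 51; total 218.
Difference: |305 − 218| = 87.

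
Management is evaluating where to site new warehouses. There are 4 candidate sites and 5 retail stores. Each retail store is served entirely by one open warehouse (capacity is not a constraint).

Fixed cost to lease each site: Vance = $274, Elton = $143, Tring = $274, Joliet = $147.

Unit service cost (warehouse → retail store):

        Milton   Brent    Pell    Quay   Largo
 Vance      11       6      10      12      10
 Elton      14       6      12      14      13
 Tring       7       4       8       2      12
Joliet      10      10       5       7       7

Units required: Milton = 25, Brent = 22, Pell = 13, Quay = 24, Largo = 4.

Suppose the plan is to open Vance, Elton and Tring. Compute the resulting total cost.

Each retail store is assigned to its cheapest site among the open ones.
{Vance, Elton, Tring}: Milton→Tring 7·25=175, Brent→Tring 4·22=88, Pell→Tring 8·13=104, Quay→Tring 2·24=48, Largo→Vance 10·4=40. Service 455; fixed 691; total 1146.

Total cost: 1146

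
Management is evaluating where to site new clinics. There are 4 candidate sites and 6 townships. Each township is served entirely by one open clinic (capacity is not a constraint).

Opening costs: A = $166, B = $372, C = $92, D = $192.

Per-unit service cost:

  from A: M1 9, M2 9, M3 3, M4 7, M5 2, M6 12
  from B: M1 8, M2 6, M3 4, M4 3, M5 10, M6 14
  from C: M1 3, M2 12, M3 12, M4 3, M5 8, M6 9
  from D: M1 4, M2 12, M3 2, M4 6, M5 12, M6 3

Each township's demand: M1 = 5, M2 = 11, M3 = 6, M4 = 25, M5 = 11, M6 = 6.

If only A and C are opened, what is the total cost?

Each township is assigned to its cheapest site among the open ones.
{A, C}: M1→C 3·5=15, M2→A 9·11=99, M3→A 3·6=18, M4→C 3·25=75, M5→A 2·11=22, M6→C 9·6=54. Service 283; fixed 258; total 541.

Total cost: 541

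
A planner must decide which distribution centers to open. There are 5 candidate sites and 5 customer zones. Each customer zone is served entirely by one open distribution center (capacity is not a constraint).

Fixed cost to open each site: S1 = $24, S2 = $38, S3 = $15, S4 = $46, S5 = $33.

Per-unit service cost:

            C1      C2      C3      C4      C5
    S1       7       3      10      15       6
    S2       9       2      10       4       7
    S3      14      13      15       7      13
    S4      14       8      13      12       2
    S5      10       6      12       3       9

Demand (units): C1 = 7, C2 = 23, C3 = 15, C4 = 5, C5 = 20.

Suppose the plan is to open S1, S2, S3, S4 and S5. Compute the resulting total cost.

Total cost: 456

Each customer zone is assigned to its cheapest site among the open ones.
{S1, S2, S3, S4, S5}: C1→S1 7·7=49, C2→S2 2·23=46, C3→S1 10·15=150, C4→S5 3·5=15, C5→S4 2·20=40. Service 300; fixed 156; total 456.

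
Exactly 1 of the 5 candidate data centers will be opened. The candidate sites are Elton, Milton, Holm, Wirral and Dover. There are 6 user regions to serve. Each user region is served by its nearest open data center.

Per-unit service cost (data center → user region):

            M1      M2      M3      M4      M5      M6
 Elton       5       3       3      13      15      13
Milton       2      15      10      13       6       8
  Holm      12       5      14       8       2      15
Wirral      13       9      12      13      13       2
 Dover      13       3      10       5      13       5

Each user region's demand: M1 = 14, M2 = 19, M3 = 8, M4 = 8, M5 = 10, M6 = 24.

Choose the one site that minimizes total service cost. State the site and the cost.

Choose Dover only; total service cost 609.

With exactly 1 open, each user region uses its cheapest among the chosen.
{Dover}: M1→Dover 13·14=182, M2→Dover 3·19=57, M3→Dover 10·8=80, M4→Dover 5·8=40, M5→Dover 13·10=130, M6→Dover 5·24=120. Service cost 609.
{Elton}: service cost 717
{Wirral}: service cost 731
Among all 5 size-1 choices, {Dover} is lowest.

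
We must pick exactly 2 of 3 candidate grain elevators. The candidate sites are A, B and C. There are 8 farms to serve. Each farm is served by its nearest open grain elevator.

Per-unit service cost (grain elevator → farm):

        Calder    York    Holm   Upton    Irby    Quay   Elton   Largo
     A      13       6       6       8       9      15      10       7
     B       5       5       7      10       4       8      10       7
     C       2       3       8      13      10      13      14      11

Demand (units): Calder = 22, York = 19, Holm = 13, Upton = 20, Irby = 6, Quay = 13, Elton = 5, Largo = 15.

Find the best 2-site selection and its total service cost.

With exactly 2 open, each farm uses its cheapest among the chosen.
{B, C}: Calder→C 2·22=44, York→C 3·19=57, Holm→B 7·13=91, Upton→B 10·20=200, Irby→B 4·6=24, Quay→B 8·13=104, Elton→B 10·5=50, Largo→B 7·15=105. Service cost 675.
{A, C}: service cost 717
{A, B}: service cost 726
Among all 3 size-2 choices, {B, C} is lowest.

Choose B and C; total service cost 675.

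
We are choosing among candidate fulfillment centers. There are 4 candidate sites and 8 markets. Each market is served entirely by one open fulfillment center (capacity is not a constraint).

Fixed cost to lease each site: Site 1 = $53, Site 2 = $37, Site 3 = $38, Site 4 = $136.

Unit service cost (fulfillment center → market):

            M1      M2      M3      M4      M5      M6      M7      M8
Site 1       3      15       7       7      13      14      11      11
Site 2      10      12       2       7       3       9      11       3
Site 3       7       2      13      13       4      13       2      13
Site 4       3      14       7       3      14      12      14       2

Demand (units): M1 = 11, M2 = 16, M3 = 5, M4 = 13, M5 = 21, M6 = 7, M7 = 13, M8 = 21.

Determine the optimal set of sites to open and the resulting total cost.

For any fixed open set, each market goes to its cheapest open site; total = fixed + service.
{Site 2, Site 3}: M1→Site 3 7·11=77, M2→Site 3 2·16=32, M3→Site 2 2·5=10, M4→Site 2 7·13=91, M5→Site 2 3·21=63, M6→Site 2 9·7=63, M7→Site 3 2·13=26, M8→Site 2 3·21=63. Service 425; fixed 75; total 500.
{Site 1, Site 2, Site 3}: M1→Site 1 3·11=33, M2→Site 3 2·16=32, M3→Site 2 2·5=10, M4→Site 1 7·13=91, M5→Site 2 3·21=63, M6→Site 2 9·7=63, M7→Site 3 2·13=26, M8→Site 2 3·21=63. Service 381; fixed 128; total 509.
{Site 2, Site 3, Site 4}: M1→Site 4 3·11=33, M2→Site 3 2·16=32, M3→Site 2 2·5=10, M4→Site 4 3·13=39, M5→Site 2 3·21=63, M6→Site 2 9·7=63, M7→Site 3 2·13=26, M8→Site 4 2·21=42. Service 308; fixed 211; total 519.
{Site 1, Site 2, Site 3, Site 4}: service 308 + fixed 264 = 572
(All 15 nonempty subsets were checked; Site 2 and Site 3 is lowest.)

Open Site 2 and Site 3; minimum total cost 500.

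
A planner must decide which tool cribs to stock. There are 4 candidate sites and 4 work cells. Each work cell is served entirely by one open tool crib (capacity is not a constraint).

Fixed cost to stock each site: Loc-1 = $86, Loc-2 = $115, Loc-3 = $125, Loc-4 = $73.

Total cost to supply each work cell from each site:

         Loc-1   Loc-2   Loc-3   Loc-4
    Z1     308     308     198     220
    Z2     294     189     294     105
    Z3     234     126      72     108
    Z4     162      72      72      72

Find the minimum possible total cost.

For any fixed open set, each work cell goes to its cheapest open site; total = fixed + service.
{Loc-4}: Z1→Loc-4 220, Z2→Loc-4 105, Z3→Loc-4 108, Z4→Loc-4 72. Service 505; fixed 73; total 578.
{Loc-3, Loc-4}: service 447 + fixed 198 = 645
{Loc-1, Loc-4}: Z1→Loc-4 220, Z2→Loc-4 105, Z3→Loc-4 108, Z4→Loc-4 72. Service 505; fixed 159; total 664.
{Loc-1, Loc-2, Loc-3, Loc-4}: Z1→Loc-3 198, Z2→Loc-4 105, Z3→Loc-3 72, Z4→Loc-2 72. Service 447; fixed 399; total 846.
No other subset beats 578.

Minimum total cost: 578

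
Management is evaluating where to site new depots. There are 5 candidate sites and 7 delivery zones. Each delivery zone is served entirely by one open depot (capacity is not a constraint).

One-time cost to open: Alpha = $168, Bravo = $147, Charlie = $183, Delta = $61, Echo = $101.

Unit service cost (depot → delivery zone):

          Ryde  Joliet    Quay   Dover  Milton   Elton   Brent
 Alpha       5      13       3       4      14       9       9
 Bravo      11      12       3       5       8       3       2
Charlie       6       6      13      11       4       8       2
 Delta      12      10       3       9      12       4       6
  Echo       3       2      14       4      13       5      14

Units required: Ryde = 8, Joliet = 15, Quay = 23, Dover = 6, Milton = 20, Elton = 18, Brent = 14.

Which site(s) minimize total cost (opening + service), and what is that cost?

For any fixed open set, each delivery zone goes to its cheapest open site; total = fixed + service.
{Bravo, Echo}: Ryde→Echo 3·8=24, Joliet→Echo 2·15=30, Quay→Bravo 3·23=69, Dover→Echo 4·6=24, Milton→Bravo 8·20=160, Elton→Bravo 3·18=54, Brent→Bravo 2·14=28. Service 389; fixed 248; total 637.
{Charlie, Delta, Echo}: Ryde→Echo 3·8=24, Joliet→Echo 2·15=30, Quay→Delta 3·23=69, Dover→Echo 4·6=24, Milton→Charlie 4·20=80, Elton→Delta 4·18=72, Brent→Charlie 2·14=28. Service 327; fixed 345; total 672.
{Charlie, Delta}: service 441 + fixed 244 = 685
{Alpha, Bravo, Charlie, Delta, Echo}: service 309 + fixed 660 = 969
No other subset beats 637.

Open Bravo and Echo; minimum total cost 637.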